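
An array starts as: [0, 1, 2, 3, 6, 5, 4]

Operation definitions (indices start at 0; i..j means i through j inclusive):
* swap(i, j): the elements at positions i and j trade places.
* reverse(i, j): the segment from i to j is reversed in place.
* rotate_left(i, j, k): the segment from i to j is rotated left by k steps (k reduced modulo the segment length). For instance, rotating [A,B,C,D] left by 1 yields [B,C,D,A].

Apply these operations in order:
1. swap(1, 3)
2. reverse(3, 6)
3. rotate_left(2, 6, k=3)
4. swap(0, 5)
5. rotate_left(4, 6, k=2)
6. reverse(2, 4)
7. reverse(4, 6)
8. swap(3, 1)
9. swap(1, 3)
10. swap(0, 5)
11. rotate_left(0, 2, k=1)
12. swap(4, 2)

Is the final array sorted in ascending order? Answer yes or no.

Answer: no

Derivation:
After 1 (swap(1, 3)): [0, 3, 2, 1, 6, 5, 4]
After 2 (reverse(3, 6)): [0, 3, 2, 4, 5, 6, 1]
After 3 (rotate_left(2, 6, k=3)): [0, 3, 6, 1, 2, 4, 5]
After 4 (swap(0, 5)): [4, 3, 6, 1, 2, 0, 5]
After 5 (rotate_left(4, 6, k=2)): [4, 3, 6, 1, 5, 2, 0]
After 6 (reverse(2, 4)): [4, 3, 5, 1, 6, 2, 0]
After 7 (reverse(4, 6)): [4, 3, 5, 1, 0, 2, 6]
After 8 (swap(3, 1)): [4, 1, 5, 3, 0, 2, 6]
After 9 (swap(1, 3)): [4, 3, 5, 1, 0, 2, 6]
After 10 (swap(0, 5)): [2, 3, 5, 1, 0, 4, 6]
After 11 (rotate_left(0, 2, k=1)): [3, 5, 2, 1, 0, 4, 6]
After 12 (swap(4, 2)): [3, 5, 0, 1, 2, 4, 6]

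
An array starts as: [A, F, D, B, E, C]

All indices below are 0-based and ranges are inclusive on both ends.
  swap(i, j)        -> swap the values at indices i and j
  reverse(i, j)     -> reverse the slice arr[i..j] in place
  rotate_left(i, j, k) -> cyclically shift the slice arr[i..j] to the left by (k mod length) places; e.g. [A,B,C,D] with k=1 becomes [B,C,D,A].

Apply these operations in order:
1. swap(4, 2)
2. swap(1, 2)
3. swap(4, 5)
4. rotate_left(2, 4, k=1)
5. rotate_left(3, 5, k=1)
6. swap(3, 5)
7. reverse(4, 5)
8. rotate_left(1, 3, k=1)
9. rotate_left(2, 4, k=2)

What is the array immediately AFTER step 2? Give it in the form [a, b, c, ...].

Answer: [A, E, F, B, D, C]

Derivation:
After 1 (swap(4, 2)): [A, F, E, B, D, C]
After 2 (swap(1, 2)): [A, E, F, B, D, C]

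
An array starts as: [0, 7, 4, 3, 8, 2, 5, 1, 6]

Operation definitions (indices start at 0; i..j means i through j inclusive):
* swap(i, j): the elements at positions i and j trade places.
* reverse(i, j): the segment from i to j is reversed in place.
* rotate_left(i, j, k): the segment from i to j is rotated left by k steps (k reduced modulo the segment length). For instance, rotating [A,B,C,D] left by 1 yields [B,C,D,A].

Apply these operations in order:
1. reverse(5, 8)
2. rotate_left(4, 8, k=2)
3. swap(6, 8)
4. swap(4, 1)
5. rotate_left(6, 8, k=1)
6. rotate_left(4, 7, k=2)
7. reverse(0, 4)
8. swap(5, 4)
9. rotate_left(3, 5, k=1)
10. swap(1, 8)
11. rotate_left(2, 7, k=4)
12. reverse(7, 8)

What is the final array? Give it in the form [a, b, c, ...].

Answer: [8, 6, 7, 5, 4, 2, 0, 3, 1]

Derivation:
After 1 (reverse(5, 8)): [0, 7, 4, 3, 8, 6, 1, 5, 2]
After 2 (rotate_left(4, 8, k=2)): [0, 7, 4, 3, 1, 5, 2, 8, 6]
After 3 (swap(6, 8)): [0, 7, 4, 3, 1, 5, 6, 8, 2]
After 4 (swap(4, 1)): [0, 1, 4, 3, 7, 5, 6, 8, 2]
After 5 (rotate_left(6, 8, k=1)): [0, 1, 4, 3, 7, 5, 8, 2, 6]
After 6 (rotate_left(4, 7, k=2)): [0, 1, 4, 3, 8, 2, 7, 5, 6]
After 7 (reverse(0, 4)): [8, 3, 4, 1, 0, 2, 7, 5, 6]
After 8 (swap(5, 4)): [8, 3, 4, 1, 2, 0, 7, 5, 6]
After 9 (rotate_left(3, 5, k=1)): [8, 3, 4, 2, 0, 1, 7, 5, 6]
After 10 (swap(1, 8)): [8, 6, 4, 2, 0, 1, 7, 5, 3]
After 11 (rotate_left(2, 7, k=4)): [8, 6, 7, 5, 4, 2, 0, 1, 3]
After 12 (reverse(7, 8)): [8, 6, 7, 5, 4, 2, 0, 3, 1]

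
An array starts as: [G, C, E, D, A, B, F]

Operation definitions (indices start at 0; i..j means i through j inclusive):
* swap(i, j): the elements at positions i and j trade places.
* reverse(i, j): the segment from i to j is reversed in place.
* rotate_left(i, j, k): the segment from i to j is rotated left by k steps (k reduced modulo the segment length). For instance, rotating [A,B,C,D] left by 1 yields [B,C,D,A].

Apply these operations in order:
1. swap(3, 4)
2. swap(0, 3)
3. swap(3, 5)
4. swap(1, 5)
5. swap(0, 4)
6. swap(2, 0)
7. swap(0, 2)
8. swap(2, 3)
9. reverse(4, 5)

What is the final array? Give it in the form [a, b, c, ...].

Answer: [D, G, B, E, C, A, F]

Derivation:
After 1 (swap(3, 4)): [G, C, E, A, D, B, F]
After 2 (swap(0, 3)): [A, C, E, G, D, B, F]
After 3 (swap(3, 5)): [A, C, E, B, D, G, F]
After 4 (swap(1, 5)): [A, G, E, B, D, C, F]
After 5 (swap(0, 4)): [D, G, E, B, A, C, F]
After 6 (swap(2, 0)): [E, G, D, B, A, C, F]
After 7 (swap(0, 2)): [D, G, E, B, A, C, F]
After 8 (swap(2, 3)): [D, G, B, E, A, C, F]
After 9 (reverse(4, 5)): [D, G, B, E, C, A, F]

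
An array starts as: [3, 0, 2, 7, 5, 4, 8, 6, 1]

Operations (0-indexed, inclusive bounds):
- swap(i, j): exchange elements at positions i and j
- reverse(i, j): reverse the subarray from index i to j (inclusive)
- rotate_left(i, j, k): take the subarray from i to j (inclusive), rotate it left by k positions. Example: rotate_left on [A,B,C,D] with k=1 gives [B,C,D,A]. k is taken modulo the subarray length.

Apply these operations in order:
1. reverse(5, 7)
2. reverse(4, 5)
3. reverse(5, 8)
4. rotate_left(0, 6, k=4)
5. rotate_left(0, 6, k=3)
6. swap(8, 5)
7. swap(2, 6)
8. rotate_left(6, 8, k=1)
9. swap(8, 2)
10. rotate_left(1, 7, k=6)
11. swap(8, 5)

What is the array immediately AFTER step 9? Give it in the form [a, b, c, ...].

After 1 (reverse(5, 7)): [3, 0, 2, 7, 5, 6, 8, 4, 1]
After 2 (reverse(4, 5)): [3, 0, 2, 7, 6, 5, 8, 4, 1]
After 3 (reverse(5, 8)): [3, 0, 2, 7, 6, 1, 4, 8, 5]
After 4 (rotate_left(0, 6, k=4)): [6, 1, 4, 3, 0, 2, 7, 8, 5]
After 5 (rotate_left(0, 6, k=3)): [3, 0, 2, 7, 6, 1, 4, 8, 5]
After 6 (swap(8, 5)): [3, 0, 2, 7, 6, 5, 4, 8, 1]
After 7 (swap(2, 6)): [3, 0, 4, 7, 6, 5, 2, 8, 1]
After 8 (rotate_left(6, 8, k=1)): [3, 0, 4, 7, 6, 5, 8, 1, 2]
After 9 (swap(8, 2)): [3, 0, 2, 7, 6, 5, 8, 1, 4]

Answer: [3, 0, 2, 7, 6, 5, 8, 1, 4]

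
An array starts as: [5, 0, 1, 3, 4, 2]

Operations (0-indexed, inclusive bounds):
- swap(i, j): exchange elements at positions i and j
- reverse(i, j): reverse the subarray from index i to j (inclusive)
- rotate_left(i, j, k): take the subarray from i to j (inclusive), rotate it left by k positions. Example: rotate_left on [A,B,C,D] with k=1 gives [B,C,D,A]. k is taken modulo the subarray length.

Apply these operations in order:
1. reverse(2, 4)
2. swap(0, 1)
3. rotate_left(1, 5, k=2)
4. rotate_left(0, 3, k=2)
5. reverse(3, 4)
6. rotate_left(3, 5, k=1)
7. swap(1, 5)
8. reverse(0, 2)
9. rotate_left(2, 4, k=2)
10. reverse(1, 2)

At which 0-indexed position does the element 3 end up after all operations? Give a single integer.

Answer: 4

Derivation:
After 1 (reverse(2, 4)): [5, 0, 4, 3, 1, 2]
After 2 (swap(0, 1)): [0, 5, 4, 3, 1, 2]
After 3 (rotate_left(1, 5, k=2)): [0, 3, 1, 2, 5, 4]
After 4 (rotate_left(0, 3, k=2)): [1, 2, 0, 3, 5, 4]
After 5 (reverse(3, 4)): [1, 2, 0, 5, 3, 4]
After 6 (rotate_left(3, 5, k=1)): [1, 2, 0, 3, 4, 5]
After 7 (swap(1, 5)): [1, 5, 0, 3, 4, 2]
After 8 (reverse(0, 2)): [0, 5, 1, 3, 4, 2]
After 9 (rotate_left(2, 4, k=2)): [0, 5, 4, 1, 3, 2]
After 10 (reverse(1, 2)): [0, 4, 5, 1, 3, 2]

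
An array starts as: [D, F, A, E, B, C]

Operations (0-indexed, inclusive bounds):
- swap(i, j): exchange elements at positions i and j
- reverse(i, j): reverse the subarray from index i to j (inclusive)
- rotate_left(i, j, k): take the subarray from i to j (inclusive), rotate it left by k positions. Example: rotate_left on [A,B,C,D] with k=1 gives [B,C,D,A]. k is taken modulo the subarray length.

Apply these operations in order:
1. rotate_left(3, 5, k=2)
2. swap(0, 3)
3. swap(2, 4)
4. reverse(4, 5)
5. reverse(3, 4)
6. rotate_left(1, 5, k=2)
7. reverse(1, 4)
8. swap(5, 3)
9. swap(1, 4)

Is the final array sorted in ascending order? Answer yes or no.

After 1 (rotate_left(3, 5, k=2)): [D, F, A, C, E, B]
After 2 (swap(0, 3)): [C, F, A, D, E, B]
After 3 (swap(2, 4)): [C, F, E, D, A, B]
After 4 (reverse(4, 5)): [C, F, E, D, B, A]
After 5 (reverse(3, 4)): [C, F, E, B, D, A]
After 6 (rotate_left(1, 5, k=2)): [C, B, D, A, F, E]
After 7 (reverse(1, 4)): [C, F, A, D, B, E]
After 8 (swap(5, 3)): [C, F, A, E, B, D]
After 9 (swap(1, 4)): [C, B, A, E, F, D]

Answer: no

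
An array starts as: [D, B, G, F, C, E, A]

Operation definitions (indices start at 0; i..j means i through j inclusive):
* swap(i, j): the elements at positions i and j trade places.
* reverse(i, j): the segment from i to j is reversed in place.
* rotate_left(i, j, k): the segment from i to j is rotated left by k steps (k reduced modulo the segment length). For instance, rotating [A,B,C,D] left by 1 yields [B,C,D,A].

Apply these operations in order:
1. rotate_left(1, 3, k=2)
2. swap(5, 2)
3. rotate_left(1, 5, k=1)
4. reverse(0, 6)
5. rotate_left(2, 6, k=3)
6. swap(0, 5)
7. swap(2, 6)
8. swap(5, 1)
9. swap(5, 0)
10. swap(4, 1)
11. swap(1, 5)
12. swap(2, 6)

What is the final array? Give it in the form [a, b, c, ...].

Answer: [F, C, E, D, A, B, G]

Derivation:
After 1 (rotate_left(1, 3, k=2)): [D, F, B, G, C, E, A]
After 2 (swap(5, 2)): [D, F, E, G, C, B, A]
After 3 (rotate_left(1, 5, k=1)): [D, E, G, C, B, F, A]
After 4 (reverse(0, 6)): [A, F, B, C, G, E, D]
After 5 (rotate_left(2, 6, k=3)): [A, F, E, D, B, C, G]
After 6 (swap(0, 5)): [C, F, E, D, B, A, G]
After 7 (swap(2, 6)): [C, F, G, D, B, A, E]
After 8 (swap(5, 1)): [C, A, G, D, B, F, E]
After 9 (swap(5, 0)): [F, A, G, D, B, C, E]
After 10 (swap(4, 1)): [F, B, G, D, A, C, E]
After 11 (swap(1, 5)): [F, C, G, D, A, B, E]
After 12 (swap(2, 6)): [F, C, E, D, A, B, G]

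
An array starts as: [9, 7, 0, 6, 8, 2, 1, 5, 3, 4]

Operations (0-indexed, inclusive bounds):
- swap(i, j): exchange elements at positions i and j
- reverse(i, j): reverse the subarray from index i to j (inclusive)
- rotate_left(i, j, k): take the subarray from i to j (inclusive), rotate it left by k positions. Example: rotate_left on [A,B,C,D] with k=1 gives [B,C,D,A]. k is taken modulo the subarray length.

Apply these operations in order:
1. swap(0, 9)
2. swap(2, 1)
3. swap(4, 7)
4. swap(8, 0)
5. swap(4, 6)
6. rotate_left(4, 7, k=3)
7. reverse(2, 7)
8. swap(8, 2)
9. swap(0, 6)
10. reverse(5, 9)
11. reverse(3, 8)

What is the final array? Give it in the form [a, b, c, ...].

Answer: [6, 0, 4, 3, 7, 5, 9, 1, 2, 8]

Derivation:
After 1 (swap(0, 9)): [4, 7, 0, 6, 8, 2, 1, 5, 3, 9]
After 2 (swap(2, 1)): [4, 0, 7, 6, 8, 2, 1, 5, 3, 9]
After 3 (swap(4, 7)): [4, 0, 7, 6, 5, 2, 1, 8, 3, 9]
After 4 (swap(8, 0)): [3, 0, 7, 6, 5, 2, 1, 8, 4, 9]
After 5 (swap(4, 6)): [3, 0, 7, 6, 1, 2, 5, 8, 4, 9]
After 6 (rotate_left(4, 7, k=3)): [3, 0, 7, 6, 8, 1, 2, 5, 4, 9]
After 7 (reverse(2, 7)): [3, 0, 5, 2, 1, 8, 6, 7, 4, 9]
After 8 (swap(8, 2)): [3, 0, 4, 2, 1, 8, 6, 7, 5, 9]
After 9 (swap(0, 6)): [6, 0, 4, 2, 1, 8, 3, 7, 5, 9]
After 10 (reverse(5, 9)): [6, 0, 4, 2, 1, 9, 5, 7, 3, 8]
After 11 (reverse(3, 8)): [6, 0, 4, 3, 7, 5, 9, 1, 2, 8]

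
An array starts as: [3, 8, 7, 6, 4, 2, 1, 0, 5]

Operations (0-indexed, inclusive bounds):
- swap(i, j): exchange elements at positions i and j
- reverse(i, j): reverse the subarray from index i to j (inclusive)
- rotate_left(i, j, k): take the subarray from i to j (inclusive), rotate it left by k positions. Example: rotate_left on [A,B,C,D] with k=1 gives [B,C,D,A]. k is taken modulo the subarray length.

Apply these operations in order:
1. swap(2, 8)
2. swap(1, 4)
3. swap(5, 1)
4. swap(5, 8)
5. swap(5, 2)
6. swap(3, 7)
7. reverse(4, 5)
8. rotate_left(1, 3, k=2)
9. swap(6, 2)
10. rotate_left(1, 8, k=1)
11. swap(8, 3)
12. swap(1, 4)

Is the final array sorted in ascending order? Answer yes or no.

After 1 (swap(2, 8)): [3, 8, 5, 6, 4, 2, 1, 0, 7]
After 2 (swap(1, 4)): [3, 4, 5, 6, 8, 2, 1, 0, 7]
After 3 (swap(5, 1)): [3, 2, 5, 6, 8, 4, 1, 0, 7]
After 4 (swap(5, 8)): [3, 2, 5, 6, 8, 7, 1, 0, 4]
After 5 (swap(5, 2)): [3, 2, 7, 6, 8, 5, 1, 0, 4]
After 6 (swap(3, 7)): [3, 2, 7, 0, 8, 5, 1, 6, 4]
After 7 (reverse(4, 5)): [3, 2, 7, 0, 5, 8, 1, 6, 4]
After 8 (rotate_left(1, 3, k=2)): [3, 0, 2, 7, 5, 8, 1, 6, 4]
After 9 (swap(6, 2)): [3, 0, 1, 7, 5, 8, 2, 6, 4]
After 10 (rotate_left(1, 8, k=1)): [3, 1, 7, 5, 8, 2, 6, 4, 0]
After 11 (swap(8, 3)): [3, 1, 7, 0, 8, 2, 6, 4, 5]
After 12 (swap(1, 4)): [3, 8, 7, 0, 1, 2, 6, 4, 5]

Answer: no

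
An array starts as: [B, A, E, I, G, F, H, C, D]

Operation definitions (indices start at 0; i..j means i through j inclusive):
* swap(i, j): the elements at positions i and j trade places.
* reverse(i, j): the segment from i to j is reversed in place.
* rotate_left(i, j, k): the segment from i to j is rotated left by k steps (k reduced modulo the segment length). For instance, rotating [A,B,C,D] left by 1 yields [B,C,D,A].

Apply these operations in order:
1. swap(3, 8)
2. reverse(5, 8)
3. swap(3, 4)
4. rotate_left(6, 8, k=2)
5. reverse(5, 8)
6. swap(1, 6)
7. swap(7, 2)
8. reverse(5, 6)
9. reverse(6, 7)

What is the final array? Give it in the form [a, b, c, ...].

Answer: [B, C, F, G, D, A, E, H, I]

Derivation:
After 1 (swap(3, 8)): [B, A, E, D, G, F, H, C, I]
After 2 (reverse(5, 8)): [B, A, E, D, G, I, C, H, F]
After 3 (swap(3, 4)): [B, A, E, G, D, I, C, H, F]
After 4 (rotate_left(6, 8, k=2)): [B, A, E, G, D, I, F, C, H]
After 5 (reverse(5, 8)): [B, A, E, G, D, H, C, F, I]
After 6 (swap(1, 6)): [B, C, E, G, D, H, A, F, I]
After 7 (swap(7, 2)): [B, C, F, G, D, H, A, E, I]
After 8 (reverse(5, 6)): [B, C, F, G, D, A, H, E, I]
After 9 (reverse(6, 7)): [B, C, F, G, D, A, E, H, I]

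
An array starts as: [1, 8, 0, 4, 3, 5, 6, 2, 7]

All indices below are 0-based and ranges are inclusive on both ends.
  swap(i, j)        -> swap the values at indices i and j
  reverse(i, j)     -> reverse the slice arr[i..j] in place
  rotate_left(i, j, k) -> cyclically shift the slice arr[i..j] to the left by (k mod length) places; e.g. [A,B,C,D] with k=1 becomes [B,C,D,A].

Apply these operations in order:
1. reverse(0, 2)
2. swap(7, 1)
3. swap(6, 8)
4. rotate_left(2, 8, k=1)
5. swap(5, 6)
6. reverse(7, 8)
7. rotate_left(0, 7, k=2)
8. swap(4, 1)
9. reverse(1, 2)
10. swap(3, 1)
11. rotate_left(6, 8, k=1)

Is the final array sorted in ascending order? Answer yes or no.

Answer: no

Derivation:
After 1 (reverse(0, 2)): [0, 8, 1, 4, 3, 5, 6, 2, 7]
After 2 (swap(7, 1)): [0, 2, 1, 4, 3, 5, 6, 8, 7]
After 3 (swap(6, 8)): [0, 2, 1, 4, 3, 5, 7, 8, 6]
After 4 (rotate_left(2, 8, k=1)): [0, 2, 4, 3, 5, 7, 8, 6, 1]
After 5 (swap(5, 6)): [0, 2, 4, 3, 5, 8, 7, 6, 1]
After 6 (reverse(7, 8)): [0, 2, 4, 3, 5, 8, 7, 1, 6]
After 7 (rotate_left(0, 7, k=2)): [4, 3, 5, 8, 7, 1, 0, 2, 6]
After 8 (swap(4, 1)): [4, 7, 5, 8, 3, 1, 0, 2, 6]
After 9 (reverse(1, 2)): [4, 5, 7, 8, 3, 1, 0, 2, 6]
After 10 (swap(3, 1)): [4, 8, 7, 5, 3, 1, 0, 2, 6]
After 11 (rotate_left(6, 8, k=1)): [4, 8, 7, 5, 3, 1, 2, 6, 0]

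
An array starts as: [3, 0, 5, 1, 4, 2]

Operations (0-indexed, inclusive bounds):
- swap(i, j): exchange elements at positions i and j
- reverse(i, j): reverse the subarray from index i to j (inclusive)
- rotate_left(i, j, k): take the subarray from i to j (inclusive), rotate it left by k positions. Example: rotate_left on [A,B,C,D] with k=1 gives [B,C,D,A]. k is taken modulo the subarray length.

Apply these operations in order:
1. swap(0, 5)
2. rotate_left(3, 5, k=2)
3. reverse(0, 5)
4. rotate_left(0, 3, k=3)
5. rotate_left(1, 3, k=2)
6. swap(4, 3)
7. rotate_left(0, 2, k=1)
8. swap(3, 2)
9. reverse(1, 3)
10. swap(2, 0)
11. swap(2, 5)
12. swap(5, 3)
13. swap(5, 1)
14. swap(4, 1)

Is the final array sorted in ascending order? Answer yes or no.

Answer: yes

Derivation:
After 1 (swap(0, 5)): [2, 0, 5, 1, 4, 3]
After 2 (rotate_left(3, 5, k=2)): [2, 0, 5, 3, 1, 4]
After 3 (reverse(0, 5)): [4, 1, 3, 5, 0, 2]
After 4 (rotate_left(0, 3, k=3)): [5, 4, 1, 3, 0, 2]
After 5 (rotate_left(1, 3, k=2)): [5, 3, 4, 1, 0, 2]
After 6 (swap(4, 3)): [5, 3, 4, 0, 1, 2]
After 7 (rotate_left(0, 2, k=1)): [3, 4, 5, 0, 1, 2]
After 8 (swap(3, 2)): [3, 4, 0, 5, 1, 2]
After 9 (reverse(1, 3)): [3, 5, 0, 4, 1, 2]
After 10 (swap(2, 0)): [0, 5, 3, 4, 1, 2]
After 11 (swap(2, 5)): [0, 5, 2, 4, 1, 3]
After 12 (swap(5, 3)): [0, 5, 2, 3, 1, 4]
After 13 (swap(5, 1)): [0, 4, 2, 3, 1, 5]
After 14 (swap(4, 1)): [0, 1, 2, 3, 4, 5]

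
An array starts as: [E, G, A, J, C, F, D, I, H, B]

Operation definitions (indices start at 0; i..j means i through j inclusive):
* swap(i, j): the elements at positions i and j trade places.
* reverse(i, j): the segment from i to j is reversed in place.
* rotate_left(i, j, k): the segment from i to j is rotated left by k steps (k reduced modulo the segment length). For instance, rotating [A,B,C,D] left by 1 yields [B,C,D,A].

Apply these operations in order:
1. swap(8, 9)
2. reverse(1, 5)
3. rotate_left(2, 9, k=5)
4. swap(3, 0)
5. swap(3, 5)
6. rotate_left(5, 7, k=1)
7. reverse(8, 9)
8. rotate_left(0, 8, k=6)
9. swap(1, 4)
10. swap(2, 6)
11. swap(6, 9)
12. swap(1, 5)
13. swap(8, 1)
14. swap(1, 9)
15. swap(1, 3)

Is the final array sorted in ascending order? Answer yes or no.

After 1 (swap(8, 9)): [E, G, A, J, C, F, D, I, B, H]
After 2 (reverse(1, 5)): [E, F, C, J, A, G, D, I, B, H]
After 3 (rotate_left(2, 9, k=5)): [E, F, I, B, H, C, J, A, G, D]
After 4 (swap(3, 0)): [B, F, I, E, H, C, J, A, G, D]
After 5 (swap(3, 5)): [B, F, I, C, H, E, J, A, G, D]
After 6 (rotate_left(5, 7, k=1)): [B, F, I, C, H, J, A, E, G, D]
After 7 (reverse(8, 9)): [B, F, I, C, H, J, A, E, D, G]
After 8 (rotate_left(0, 8, k=6)): [A, E, D, B, F, I, C, H, J, G]
After 9 (swap(1, 4)): [A, F, D, B, E, I, C, H, J, G]
After 10 (swap(2, 6)): [A, F, C, B, E, I, D, H, J, G]
After 11 (swap(6, 9)): [A, F, C, B, E, I, G, H, J, D]
After 12 (swap(1, 5)): [A, I, C, B, E, F, G, H, J, D]
After 13 (swap(8, 1)): [A, J, C, B, E, F, G, H, I, D]
After 14 (swap(1, 9)): [A, D, C, B, E, F, G, H, I, J]
After 15 (swap(1, 3)): [A, B, C, D, E, F, G, H, I, J]

Answer: yes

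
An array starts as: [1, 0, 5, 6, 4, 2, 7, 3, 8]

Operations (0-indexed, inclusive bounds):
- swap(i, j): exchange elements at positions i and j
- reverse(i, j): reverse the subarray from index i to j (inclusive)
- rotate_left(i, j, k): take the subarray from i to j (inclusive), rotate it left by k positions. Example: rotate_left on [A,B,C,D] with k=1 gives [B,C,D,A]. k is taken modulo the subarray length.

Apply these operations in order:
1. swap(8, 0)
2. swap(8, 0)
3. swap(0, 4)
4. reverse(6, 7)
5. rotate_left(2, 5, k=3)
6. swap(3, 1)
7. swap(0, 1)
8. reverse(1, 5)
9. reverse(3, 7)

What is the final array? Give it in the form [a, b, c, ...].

Answer: [5, 1, 6, 7, 3, 4, 2, 0, 8]

Derivation:
After 1 (swap(8, 0)): [8, 0, 5, 6, 4, 2, 7, 3, 1]
After 2 (swap(8, 0)): [1, 0, 5, 6, 4, 2, 7, 3, 8]
After 3 (swap(0, 4)): [4, 0, 5, 6, 1, 2, 7, 3, 8]
After 4 (reverse(6, 7)): [4, 0, 5, 6, 1, 2, 3, 7, 8]
After 5 (rotate_left(2, 5, k=3)): [4, 0, 2, 5, 6, 1, 3, 7, 8]
After 6 (swap(3, 1)): [4, 5, 2, 0, 6, 1, 3, 7, 8]
After 7 (swap(0, 1)): [5, 4, 2, 0, 6, 1, 3, 7, 8]
After 8 (reverse(1, 5)): [5, 1, 6, 0, 2, 4, 3, 7, 8]
After 9 (reverse(3, 7)): [5, 1, 6, 7, 3, 4, 2, 0, 8]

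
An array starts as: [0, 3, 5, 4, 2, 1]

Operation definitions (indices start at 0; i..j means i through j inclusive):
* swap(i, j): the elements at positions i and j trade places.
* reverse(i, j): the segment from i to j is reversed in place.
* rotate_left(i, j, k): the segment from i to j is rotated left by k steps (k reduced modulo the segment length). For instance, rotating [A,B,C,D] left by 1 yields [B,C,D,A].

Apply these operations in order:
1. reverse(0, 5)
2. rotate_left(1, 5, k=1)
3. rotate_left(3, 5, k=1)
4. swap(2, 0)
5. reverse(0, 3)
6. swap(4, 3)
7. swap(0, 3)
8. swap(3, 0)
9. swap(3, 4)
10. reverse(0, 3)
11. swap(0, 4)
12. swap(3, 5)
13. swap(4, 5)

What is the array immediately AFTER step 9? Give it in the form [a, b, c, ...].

After 1 (reverse(0, 5)): [1, 2, 4, 5, 3, 0]
After 2 (rotate_left(1, 5, k=1)): [1, 4, 5, 3, 0, 2]
After 3 (rotate_left(3, 5, k=1)): [1, 4, 5, 0, 2, 3]
After 4 (swap(2, 0)): [5, 4, 1, 0, 2, 3]
After 5 (reverse(0, 3)): [0, 1, 4, 5, 2, 3]
After 6 (swap(4, 3)): [0, 1, 4, 2, 5, 3]
After 7 (swap(0, 3)): [2, 1, 4, 0, 5, 3]
After 8 (swap(3, 0)): [0, 1, 4, 2, 5, 3]
After 9 (swap(3, 4)): [0, 1, 4, 5, 2, 3]

Answer: [0, 1, 4, 5, 2, 3]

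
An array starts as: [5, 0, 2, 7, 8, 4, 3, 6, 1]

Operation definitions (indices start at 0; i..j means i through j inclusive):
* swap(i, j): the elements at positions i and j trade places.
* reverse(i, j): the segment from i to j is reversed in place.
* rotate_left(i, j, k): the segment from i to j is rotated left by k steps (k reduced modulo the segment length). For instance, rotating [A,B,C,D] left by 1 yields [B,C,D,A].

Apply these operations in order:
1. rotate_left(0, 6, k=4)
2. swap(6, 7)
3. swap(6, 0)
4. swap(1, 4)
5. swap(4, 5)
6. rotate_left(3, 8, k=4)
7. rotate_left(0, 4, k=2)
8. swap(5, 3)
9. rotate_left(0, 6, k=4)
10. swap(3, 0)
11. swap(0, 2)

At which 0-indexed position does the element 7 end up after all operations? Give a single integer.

Answer: 4

Derivation:
After 1 (rotate_left(0, 6, k=4)): [8, 4, 3, 5, 0, 2, 7, 6, 1]
After 2 (swap(6, 7)): [8, 4, 3, 5, 0, 2, 6, 7, 1]
After 3 (swap(6, 0)): [6, 4, 3, 5, 0, 2, 8, 7, 1]
After 4 (swap(1, 4)): [6, 0, 3, 5, 4, 2, 8, 7, 1]
After 5 (swap(4, 5)): [6, 0, 3, 5, 2, 4, 8, 7, 1]
After 6 (rotate_left(3, 8, k=4)): [6, 0, 3, 7, 1, 5, 2, 4, 8]
After 7 (rotate_left(0, 4, k=2)): [3, 7, 1, 6, 0, 5, 2, 4, 8]
After 8 (swap(5, 3)): [3, 7, 1, 5, 0, 6, 2, 4, 8]
After 9 (rotate_left(0, 6, k=4)): [0, 6, 2, 3, 7, 1, 5, 4, 8]
After 10 (swap(3, 0)): [3, 6, 2, 0, 7, 1, 5, 4, 8]
After 11 (swap(0, 2)): [2, 6, 3, 0, 7, 1, 5, 4, 8]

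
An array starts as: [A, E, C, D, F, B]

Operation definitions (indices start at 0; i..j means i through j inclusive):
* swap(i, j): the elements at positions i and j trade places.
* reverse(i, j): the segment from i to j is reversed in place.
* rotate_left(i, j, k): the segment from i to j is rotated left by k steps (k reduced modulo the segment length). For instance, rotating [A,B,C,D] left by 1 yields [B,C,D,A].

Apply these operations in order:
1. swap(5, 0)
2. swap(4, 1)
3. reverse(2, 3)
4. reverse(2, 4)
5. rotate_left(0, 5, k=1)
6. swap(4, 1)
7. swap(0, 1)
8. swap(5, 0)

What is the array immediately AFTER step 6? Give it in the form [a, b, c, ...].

After 1 (swap(5, 0)): [B, E, C, D, F, A]
After 2 (swap(4, 1)): [B, F, C, D, E, A]
After 3 (reverse(2, 3)): [B, F, D, C, E, A]
After 4 (reverse(2, 4)): [B, F, E, C, D, A]
After 5 (rotate_left(0, 5, k=1)): [F, E, C, D, A, B]
After 6 (swap(4, 1)): [F, A, C, D, E, B]

Answer: [F, A, C, D, E, B]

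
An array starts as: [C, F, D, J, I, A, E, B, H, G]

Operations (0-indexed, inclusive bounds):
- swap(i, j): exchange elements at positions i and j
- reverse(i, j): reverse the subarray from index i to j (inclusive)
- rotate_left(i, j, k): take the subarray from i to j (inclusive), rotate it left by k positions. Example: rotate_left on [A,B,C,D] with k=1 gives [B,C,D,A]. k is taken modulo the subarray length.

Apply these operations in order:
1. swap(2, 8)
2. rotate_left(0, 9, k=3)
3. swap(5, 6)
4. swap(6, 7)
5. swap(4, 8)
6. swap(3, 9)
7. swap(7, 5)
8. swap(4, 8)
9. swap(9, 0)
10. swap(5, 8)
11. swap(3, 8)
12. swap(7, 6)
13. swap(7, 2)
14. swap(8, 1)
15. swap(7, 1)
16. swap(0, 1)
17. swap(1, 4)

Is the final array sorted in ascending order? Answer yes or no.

After 1 (swap(2, 8)): [C, F, H, J, I, A, E, B, D, G]
After 2 (rotate_left(0, 9, k=3)): [J, I, A, E, B, D, G, C, F, H]
After 3 (swap(5, 6)): [J, I, A, E, B, G, D, C, F, H]
After 4 (swap(6, 7)): [J, I, A, E, B, G, C, D, F, H]
After 5 (swap(4, 8)): [J, I, A, E, F, G, C, D, B, H]
After 6 (swap(3, 9)): [J, I, A, H, F, G, C, D, B, E]
After 7 (swap(7, 5)): [J, I, A, H, F, D, C, G, B, E]
After 8 (swap(4, 8)): [J, I, A, H, B, D, C, G, F, E]
After 9 (swap(9, 0)): [E, I, A, H, B, D, C, G, F, J]
After 10 (swap(5, 8)): [E, I, A, H, B, F, C, G, D, J]
After 11 (swap(3, 8)): [E, I, A, D, B, F, C, G, H, J]
After 12 (swap(7, 6)): [E, I, A, D, B, F, G, C, H, J]
After 13 (swap(7, 2)): [E, I, C, D, B, F, G, A, H, J]
After 14 (swap(8, 1)): [E, H, C, D, B, F, G, A, I, J]
After 15 (swap(7, 1)): [E, A, C, D, B, F, G, H, I, J]
After 16 (swap(0, 1)): [A, E, C, D, B, F, G, H, I, J]
After 17 (swap(1, 4)): [A, B, C, D, E, F, G, H, I, J]

Answer: yes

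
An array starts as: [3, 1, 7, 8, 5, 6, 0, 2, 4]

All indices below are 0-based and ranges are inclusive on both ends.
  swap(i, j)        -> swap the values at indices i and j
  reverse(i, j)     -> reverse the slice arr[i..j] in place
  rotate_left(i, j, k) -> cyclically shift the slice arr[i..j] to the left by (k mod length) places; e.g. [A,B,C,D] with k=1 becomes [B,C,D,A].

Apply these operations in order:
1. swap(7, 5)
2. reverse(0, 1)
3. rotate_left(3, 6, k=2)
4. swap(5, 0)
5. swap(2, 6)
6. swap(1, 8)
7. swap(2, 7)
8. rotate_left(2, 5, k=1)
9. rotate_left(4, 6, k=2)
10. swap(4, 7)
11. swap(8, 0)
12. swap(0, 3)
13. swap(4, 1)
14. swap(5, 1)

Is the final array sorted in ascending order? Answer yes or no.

After 1 (swap(7, 5)): [3, 1, 7, 8, 5, 2, 0, 6, 4]
After 2 (reverse(0, 1)): [1, 3, 7, 8, 5, 2, 0, 6, 4]
After 3 (rotate_left(3, 6, k=2)): [1, 3, 7, 2, 0, 8, 5, 6, 4]
After 4 (swap(5, 0)): [8, 3, 7, 2, 0, 1, 5, 6, 4]
After 5 (swap(2, 6)): [8, 3, 5, 2, 0, 1, 7, 6, 4]
After 6 (swap(1, 8)): [8, 4, 5, 2, 0, 1, 7, 6, 3]
After 7 (swap(2, 7)): [8, 4, 6, 2, 0, 1, 7, 5, 3]
After 8 (rotate_left(2, 5, k=1)): [8, 4, 2, 0, 1, 6, 7, 5, 3]
After 9 (rotate_left(4, 6, k=2)): [8, 4, 2, 0, 7, 1, 6, 5, 3]
After 10 (swap(4, 7)): [8, 4, 2, 0, 5, 1, 6, 7, 3]
After 11 (swap(8, 0)): [3, 4, 2, 0, 5, 1, 6, 7, 8]
After 12 (swap(0, 3)): [0, 4, 2, 3, 5, 1, 6, 7, 8]
After 13 (swap(4, 1)): [0, 5, 2, 3, 4, 1, 6, 7, 8]
After 14 (swap(5, 1)): [0, 1, 2, 3, 4, 5, 6, 7, 8]

Answer: yes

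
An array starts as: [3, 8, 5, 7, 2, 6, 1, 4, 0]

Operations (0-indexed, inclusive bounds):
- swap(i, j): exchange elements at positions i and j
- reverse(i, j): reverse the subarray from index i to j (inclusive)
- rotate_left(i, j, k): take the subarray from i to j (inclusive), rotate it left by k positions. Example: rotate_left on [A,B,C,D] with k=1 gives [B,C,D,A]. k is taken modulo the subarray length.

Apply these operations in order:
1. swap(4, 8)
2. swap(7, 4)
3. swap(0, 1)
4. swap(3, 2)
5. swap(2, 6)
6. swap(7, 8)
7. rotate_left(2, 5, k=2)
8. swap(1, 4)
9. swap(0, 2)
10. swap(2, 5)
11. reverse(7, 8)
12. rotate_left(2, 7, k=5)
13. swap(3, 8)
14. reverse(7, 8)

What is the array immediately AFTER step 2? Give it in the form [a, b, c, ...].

Answer: [3, 8, 5, 7, 4, 6, 1, 0, 2]

Derivation:
After 1 (swap(4, 8)): [3, 8, 5, 7, 0, 6, 1, 4, 2]
After 2 (swap(7, 4)): [3, 8, 5, 7, 4, 6, 1, 0, 2]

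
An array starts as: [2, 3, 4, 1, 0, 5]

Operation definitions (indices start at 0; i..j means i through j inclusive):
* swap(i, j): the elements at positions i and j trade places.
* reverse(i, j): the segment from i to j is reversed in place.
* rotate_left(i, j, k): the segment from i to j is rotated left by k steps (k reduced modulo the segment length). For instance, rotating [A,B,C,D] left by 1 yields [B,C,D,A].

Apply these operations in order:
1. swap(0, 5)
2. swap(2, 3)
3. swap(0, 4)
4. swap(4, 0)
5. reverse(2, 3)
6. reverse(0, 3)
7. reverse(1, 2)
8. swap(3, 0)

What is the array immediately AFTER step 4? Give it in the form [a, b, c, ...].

After 1 (swap(0, 5)): [5, 3, 4, 1, 0, 2]
After 2 (swap(2, 3)): [5, 3, 1, 4, 0, 2]
After 3 (swap(0, 4)): [0, 3, 1, 4, 5, 2]
After 4 (swap(4, 0)): [5, 3, 1, 4, 0, 2]

Answer: [5, 3, 1, 4, 0, 2]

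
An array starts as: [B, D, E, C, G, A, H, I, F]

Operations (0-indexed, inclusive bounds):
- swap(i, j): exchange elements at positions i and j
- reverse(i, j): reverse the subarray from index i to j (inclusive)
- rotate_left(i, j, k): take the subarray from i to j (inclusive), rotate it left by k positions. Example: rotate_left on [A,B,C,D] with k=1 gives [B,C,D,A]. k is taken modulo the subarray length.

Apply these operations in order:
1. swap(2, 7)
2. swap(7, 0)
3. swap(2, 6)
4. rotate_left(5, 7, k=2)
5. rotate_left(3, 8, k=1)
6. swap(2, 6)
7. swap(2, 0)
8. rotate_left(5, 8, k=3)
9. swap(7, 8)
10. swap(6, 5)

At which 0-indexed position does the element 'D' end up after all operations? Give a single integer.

Answer: 1

Derivation:
After 1 (swap(2, 7)): [B, D, I, C, G, A, H, E, F]
After 2 (swap(7, 0)): [E, D, I, C, G, A, H, B, F]
After 3 (swap(2, 6)): [E, D, H, C, G, A, I, B, F]
After 4 (rotate_left(5, 7, k=2)): [E, D, H, C, G, B, A, I, F]
After 5 (rotate_left(3, 8, k=1)): [E, D, H, G, B, A, I, F, C]
After 6 (swap(2, 6)): [E, D, I, G, B, A, H, F, C]
After 7 (swap(2, 0)): [I, D, E, G, B, A, H, F, C]
After 8 (rotate_left(5, 8, k=3)): [I, D, E, G, B, C, A, H, F]
After 9 (swap(7, 8)): [I, D, E, G, B, C, A, F, H]
After 10 (swap(6, 5)): [I, D, E, G, B, A, C, F, H]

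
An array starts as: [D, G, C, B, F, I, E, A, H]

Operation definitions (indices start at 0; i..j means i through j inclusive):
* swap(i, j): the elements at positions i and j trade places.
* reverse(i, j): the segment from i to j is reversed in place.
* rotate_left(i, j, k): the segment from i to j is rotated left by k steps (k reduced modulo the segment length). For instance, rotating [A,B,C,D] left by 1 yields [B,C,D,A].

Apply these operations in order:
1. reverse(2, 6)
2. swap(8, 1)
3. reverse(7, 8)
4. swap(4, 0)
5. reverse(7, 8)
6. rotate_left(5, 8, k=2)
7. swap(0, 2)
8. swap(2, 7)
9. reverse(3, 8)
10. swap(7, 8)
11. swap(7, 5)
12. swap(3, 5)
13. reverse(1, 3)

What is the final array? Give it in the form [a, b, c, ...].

After 1 (reverse(2, 6)): [D, G, E, I, F, B, C, A, H]
After 2 (swap(8, 1)): [D, H, E, I, F, B, C, A, G]
After 3 (reverse(7, 8)): [D, H, E, I, F, B, C, G, A]
After 4 (swap(4, 0)): [F, H, E, I, D, B, C, G, A]
After 5 (reverse(7, 8)): [F, H, E, I, D, B, C, A, G]
After 6 (rotate_left(5, 8, k=2)): [F, H, E, I, D, A, G, B, C]
After 7 (swap(0, 2)): [E, H, F, I, D, A, G, B, C]
After 8 (swap(2, 7)): [E, H, B, I, D, A, G, F, C]
After 9 (reverse(3, 8)): [E, H, B, C, F, G, A, D, I]
After 10 (swap(7, 8)): [E, H, B, C, F, G, A, I, D]
After 11 (swap(7, 5)): [E, H, B, C, F, I, A, G, D]
After 12 (swap(3, 5)): [E, H, B, I, F, C, A, G, D]
After 13 (reverse(1, 3)): [E, I, B, H, F, C, A, G, D]

Answer: [E, I, B, H, F, C, A, G, D]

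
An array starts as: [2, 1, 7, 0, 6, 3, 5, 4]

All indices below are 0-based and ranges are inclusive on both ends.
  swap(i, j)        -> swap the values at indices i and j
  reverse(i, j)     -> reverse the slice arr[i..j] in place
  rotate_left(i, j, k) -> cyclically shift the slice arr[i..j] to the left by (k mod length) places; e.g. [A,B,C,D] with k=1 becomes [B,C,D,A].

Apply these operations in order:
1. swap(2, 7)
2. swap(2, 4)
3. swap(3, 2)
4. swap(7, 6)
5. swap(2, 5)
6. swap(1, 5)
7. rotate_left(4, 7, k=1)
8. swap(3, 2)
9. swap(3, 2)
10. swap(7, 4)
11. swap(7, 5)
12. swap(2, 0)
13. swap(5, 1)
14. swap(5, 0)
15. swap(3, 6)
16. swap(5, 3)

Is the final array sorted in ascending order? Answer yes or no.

After 1 (swap(2, 7)): [2, 1, 4, 0, 6, 3, 5, 7]
After 2 (swap(2, 4)): [2, 1, 6, 0, 4, 3, 5, 7]
After 3 (swap(3, 2)): [2, 1, 0, 6, 4, 3, 5, 7]
After 4 (swap(7, 6)): [2, 1, 0, 6, 4, 3, 7, 5]
After 5 (swap(2, 5)): [2, 1, 3, 6, 4, 0, 7, 5]
After 6 (swap(1, 5)): [2, 0, 3, 6, 4, 1, 7, 5]
After 7 (rotate_left(4, 7, k=1)): [2, 0, 3, 6, 1, 7, 5, 4]
After 8 (swap(3, 2)): [2, 0, 6, 3, 1, 7, 5, 4]
After 9 (swap(3, 2)): [2, 0, 3, 6, 1, 7, 5, 4]
After 10 (swap(7, 4)): [2, 0, 3, 6, 4, 7, 5, 1]
After 11 (swap(7, 5)): [2, 0, 3, 6, 4, 1, 5, 7]
After 12 (swap(2, 0)): [3, 0, 2, 6, 4, 1, 5, 7]
After 13 (swap(5, 1)): [3, 1, 2, 6, 4, 0, 5, 7]
After 14 (swap(5, 0)): [0, 1, 2, 6, 4, 3, 5, 7]
After 15 (swap(3, 6)): [0, 1, 2, 5, 4, 3, 6, 7]
After 16 (swap(5, 3)): [0, 1, 2, 3, 4, 5, 6, 7]

Answer: yes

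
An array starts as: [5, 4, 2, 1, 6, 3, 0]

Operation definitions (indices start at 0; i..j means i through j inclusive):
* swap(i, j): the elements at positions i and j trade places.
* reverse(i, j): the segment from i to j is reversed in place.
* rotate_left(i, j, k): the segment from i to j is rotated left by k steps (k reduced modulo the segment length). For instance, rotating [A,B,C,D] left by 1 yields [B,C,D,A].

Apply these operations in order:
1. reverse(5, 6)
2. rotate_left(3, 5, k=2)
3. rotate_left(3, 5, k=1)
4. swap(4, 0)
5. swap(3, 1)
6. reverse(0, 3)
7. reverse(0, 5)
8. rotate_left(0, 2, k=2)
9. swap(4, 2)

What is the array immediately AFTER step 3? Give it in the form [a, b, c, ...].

Answer: [5, 4, 2, 1, 6, 0, 3]

Derivation:
After 1 (reverse(5, 6)): [5, 4, 2, 1, 6, 0, 3]
After 2 (rotate_left(3, 5, k=2)): [5, 4, 2, 0, 1, 6, 3]
After 3 (rotate_left(3, 5, k=1)): [5, 4, 2, 1, 6, 0, 3]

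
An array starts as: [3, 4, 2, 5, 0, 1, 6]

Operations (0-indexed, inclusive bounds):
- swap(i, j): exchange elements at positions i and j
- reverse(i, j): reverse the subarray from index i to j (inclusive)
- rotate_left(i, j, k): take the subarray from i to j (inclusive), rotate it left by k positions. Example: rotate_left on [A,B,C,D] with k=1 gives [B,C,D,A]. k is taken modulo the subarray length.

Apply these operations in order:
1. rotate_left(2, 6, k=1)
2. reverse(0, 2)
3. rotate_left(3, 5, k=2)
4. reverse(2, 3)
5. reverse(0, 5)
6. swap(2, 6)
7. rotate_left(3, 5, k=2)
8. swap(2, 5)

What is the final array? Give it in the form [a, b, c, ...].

After 1 (rotate_left(2, 6, k=1)): [3, 4, 5, 0, 1, 6, 2]
After 2 (reverse(0, 2)): [5, 4, 3, 0, 1, 6, 2]
After 3 (rotate_left(3, 5, k=2)): [5, 4, 3, 6, 0, 1, 2]
After 4 (reverse(2, 3)): [5, 4, 6, 3, 0, 1, 2]
After 5 (reverse(0, 5)): [1, 0, 3, 6, 4, 5, 2]
After 6 (swap(2, 6)): [1, 0, 2, 6, 4, 5, 3]
After 7 (rotate_left(3, 5, k=2)): [1, 0, 2, 5, 6, 4, 3]
After 8 (swap(2, 5)): [1, 0, 4, 5, 6, 2, 3]

Answer: [1, 0, 4, 5, 6, 2, 3]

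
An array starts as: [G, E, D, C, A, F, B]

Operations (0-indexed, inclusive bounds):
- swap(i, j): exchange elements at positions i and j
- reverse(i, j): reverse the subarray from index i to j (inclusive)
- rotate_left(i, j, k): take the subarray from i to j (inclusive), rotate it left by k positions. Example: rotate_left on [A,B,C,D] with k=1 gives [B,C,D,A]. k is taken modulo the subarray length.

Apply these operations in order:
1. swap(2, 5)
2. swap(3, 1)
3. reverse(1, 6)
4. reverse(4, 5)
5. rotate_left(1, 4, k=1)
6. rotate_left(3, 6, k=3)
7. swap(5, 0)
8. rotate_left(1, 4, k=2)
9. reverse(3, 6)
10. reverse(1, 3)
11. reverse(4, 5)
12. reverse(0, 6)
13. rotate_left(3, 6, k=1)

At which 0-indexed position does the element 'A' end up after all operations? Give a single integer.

Answer: 2

Derivation:
After 1 (swap(2, 5)): [G, E, F, C, A, D, B]
After 2 (swap(3, 1)): [G, C, F, E, A, D, B]
After 3 (reverse(1, 6)): [G, B, D, A, E, F, C]
After 4 (reverse(4, 5)): [G, B, D, A, F, E, C]
After 5 (rotate_left(1, 4, k=1)): [G, D, A, F, B, E, C]
After 6 (rotate_left(3, 6, k=3)): [G, D, A, C, F, B, E]
After 7 (swap(5, 0)): [B, D, A, C, F, G, E]
After 8 (rotate_left(1, 4, k=2)): [B, C, F, D, A, G, E]
After 9 (reverse(3, 6)): [B, C, F, E, G, A, D]
After 10 (reverse(1, 3)): [B, E, F, C, G, A, D]
After 11 (reverse(4, 5)): [B, E, F, C, A, G, D]
After 12 (reverse(0, 6)): [D, G, A, C, F, E, B]
After 13 (rotate_left(3, 6, k=1)): [D, G, A, F, E, B, C]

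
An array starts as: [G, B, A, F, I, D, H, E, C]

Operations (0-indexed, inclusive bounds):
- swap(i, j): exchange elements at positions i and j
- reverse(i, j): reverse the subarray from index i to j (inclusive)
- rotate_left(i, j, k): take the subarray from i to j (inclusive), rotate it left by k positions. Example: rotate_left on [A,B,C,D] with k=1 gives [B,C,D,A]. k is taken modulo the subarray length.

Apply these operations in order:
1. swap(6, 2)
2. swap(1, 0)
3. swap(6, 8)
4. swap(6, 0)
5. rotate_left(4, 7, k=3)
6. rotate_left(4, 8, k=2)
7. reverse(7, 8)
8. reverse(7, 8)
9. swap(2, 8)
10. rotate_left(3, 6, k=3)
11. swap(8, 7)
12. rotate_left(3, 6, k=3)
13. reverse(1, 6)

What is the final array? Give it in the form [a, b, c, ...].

Answer: [C, D, F, A, B, I, G, H, E]

Derivation:
After 1 (swap(6, 2)): [G, B, H, F, I, D, A, E, C]
After 2 (swap(1, 0)): [B, G, H, F, I, D, A, E, C]
After 3 (swap(6, 8)): [B, G, H, F, I, D, C, E, A]
After 4 (swap(6, 0)): [C, G, H, F, I, D, B, E, A]
After 5 (rotate_left(4, 7, k=3)): [C, G, H, F, E, I, D, B, A]
After 6 (rotate_left(4, 8, k=2)): [C, G, H, F, D, B, A, E, I]
After 7 (reverse(7, 8)): [C, G, H, F, D, B, A, I, E]
After 8 (reverse(7, 8)): [C, G, H, F, D, B, A, E, I]
After 9 (swap(2, 8)): [C, G, I, F, D, B, A, E, H]
After 10 (rotate_left(3, 6, k=3)): [C, G, I, A, F, D, B, E, H]
After 11 (swap(8, 7)): [C, G, I, A, F, D, B, H, E]
After 12 (rotate_left(3, 6, k=3)): [C, G, I, B, A, F, D, H, E]
After 13 (reverse(1, 6)): [C, D, F, A, B, I, G, H, E]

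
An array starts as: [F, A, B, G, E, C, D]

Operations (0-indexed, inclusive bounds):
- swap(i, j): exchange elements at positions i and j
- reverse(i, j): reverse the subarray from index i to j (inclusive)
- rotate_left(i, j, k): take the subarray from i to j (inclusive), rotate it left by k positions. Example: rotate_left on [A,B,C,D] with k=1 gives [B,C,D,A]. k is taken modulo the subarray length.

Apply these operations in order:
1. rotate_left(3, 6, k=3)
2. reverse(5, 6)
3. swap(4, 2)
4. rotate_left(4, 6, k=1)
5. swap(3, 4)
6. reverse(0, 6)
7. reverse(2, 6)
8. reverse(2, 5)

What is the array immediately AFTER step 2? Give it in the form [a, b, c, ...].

After 1 (rotate_left(3, 6, k=3)): [F, A, B, D, G, E, C]
After 2 (reverse(5, 6)): [F, A, B, D, G, C, E]

Answer: [F, A, B, D, G, C, E]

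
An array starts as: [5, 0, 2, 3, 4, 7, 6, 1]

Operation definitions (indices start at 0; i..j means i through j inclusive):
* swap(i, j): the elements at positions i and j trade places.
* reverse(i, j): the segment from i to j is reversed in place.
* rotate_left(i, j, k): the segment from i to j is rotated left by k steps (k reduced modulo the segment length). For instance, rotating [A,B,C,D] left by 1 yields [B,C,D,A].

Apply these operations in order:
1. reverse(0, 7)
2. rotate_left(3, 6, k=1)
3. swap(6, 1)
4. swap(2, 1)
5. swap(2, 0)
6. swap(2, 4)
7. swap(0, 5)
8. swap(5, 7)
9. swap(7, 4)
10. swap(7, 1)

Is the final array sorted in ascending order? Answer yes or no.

After 1 (reverse(0, 7)): [1, 6, 7, 4, 3, 2, 0, 5]
After 2 (rotate_left(3, 6, k=1)): [1, 6, 7, 3, 2, 0, 4, 5]
After 3 (swap(6, 1)): [1, 4, 7, 3, 2, 0, 6, 5]
After 4 (swap(2, 1)): [1, 7, 4, 3, 2, 0, 6, 5]
After 5 (swap(2, 0)): [4, 7, 1, 3, 2, 0, 6, 5]
After 6 (swap(2, 4)): [4, 7, 2, 3, 1, 0, 6, 5]
After 7 (swap(0, 5)): [0, 7, 2, 3, 1, 4, 6, 5]
After 8 (swap(5, 7)): [0, 7, 2, 3, 1, 5, 6, 4]
After 9 (swap(7, 4)): [0, 7, 2, 3, 4, 5, 6, 1]
After 10 (swap(7, 1)): [0, 1, 2, 3, 4, 5, 6, 7]

Answer: yes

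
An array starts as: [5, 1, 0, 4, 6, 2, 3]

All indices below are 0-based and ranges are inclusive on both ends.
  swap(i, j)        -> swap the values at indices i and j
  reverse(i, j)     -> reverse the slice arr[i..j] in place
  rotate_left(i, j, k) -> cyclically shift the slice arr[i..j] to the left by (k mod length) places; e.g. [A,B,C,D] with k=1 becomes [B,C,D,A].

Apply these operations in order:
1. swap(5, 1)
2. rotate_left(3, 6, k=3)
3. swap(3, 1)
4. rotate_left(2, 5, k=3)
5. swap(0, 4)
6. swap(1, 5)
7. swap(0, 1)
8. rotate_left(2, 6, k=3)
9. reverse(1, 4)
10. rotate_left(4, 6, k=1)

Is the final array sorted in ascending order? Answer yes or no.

Answer: no

Derivation:
After 1 (swap(5, 1)): [5, 2, 0, 4, 6, 1, 3]
After 2 (rotate_left(3, 6, k=3)): [5, 2, 0, 3, 4, 6, 1]
After 3 (swap(3, 1)): [5, 3, 0, 2, 4, 6, 1]
After 4 (rotate_left(2, 5, k=3)): [5, 3, 6, 0, 2, 4, 1]
After 5 (swap(0, 4)): [2, 3, 6, 0, 5, 4, 1]
After 6 (swap(1, 5)): [2, 4, 6, 0, 5, 3, 1]
After 7 (swap(0, 1)): [4, 2, 6, 0, 5, 3, 1]
After 8 (rotate_left(2, 6, k=3)): [4, 2, 3, 1, 6, 0, 5]
After 9 (reverse(1, 4)): [4, 6, 1, 3, 2, 0, 5]
After 10 (rotate_left(4, 6, k=1)): [4, 6, 1, 3, 0, 5, 2]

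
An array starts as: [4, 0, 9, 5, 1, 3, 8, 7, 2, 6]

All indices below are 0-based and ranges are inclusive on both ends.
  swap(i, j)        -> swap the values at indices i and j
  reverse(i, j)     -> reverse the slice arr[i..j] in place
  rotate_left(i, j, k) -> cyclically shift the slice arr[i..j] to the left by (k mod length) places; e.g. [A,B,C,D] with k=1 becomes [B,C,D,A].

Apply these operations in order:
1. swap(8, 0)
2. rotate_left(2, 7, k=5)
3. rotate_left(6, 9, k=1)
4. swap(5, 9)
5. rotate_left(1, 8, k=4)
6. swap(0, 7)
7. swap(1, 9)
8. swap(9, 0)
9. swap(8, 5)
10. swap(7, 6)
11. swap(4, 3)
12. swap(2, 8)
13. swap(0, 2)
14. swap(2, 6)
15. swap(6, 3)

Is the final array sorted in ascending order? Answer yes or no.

After 1 (swap(8, 0)): [2, 0, 9, 5, 1, 3, 8, 7, 4, 6]
After 2 (rotate_left(2, 7, k=5)): [2, 0, 7, 9, 5, 1, 3, 8, 4, 6]
After 3 (rotate_left(6, 9, k=1)): [2, 0, 7, 9, 5, 1, 8, 4, 6, 3]
After 4 (swap(5, 9)): [2, 0, 7, 9, 5, 3, 8, 4, 6, 1]
After 5 (rotate_left(1, 8, k=4)): [2, 3, 8, 4, 6, 0, 7, 9, 5, 1]
After 6 (swap(0, 7)): [9, 3, 8, 4, 6, 0, 7, 2, 5, 1]
After 7 (swap(1, 9)): [9, 1, 8, 4, 6, 0, 7, 2, 5, 3]
After 8 (swap(9, 0)): [3, 1, 8, 4, 6, 0, 7, 2, 5, 9]
After 9 (swap(8, 5)): [3, 1, 8, 4, 6, 5, 7, 2, 0, 9]
After 10 (swap(7, 6)): [3, 1, 8, 4, 6, 5, 2, 7, 0, 9]
After 11 (swap(4, 3)): [3, 1, 8, 6, 4, 5, 2, 7, 0, 9]
After 12 (swap(2, 8)): [3, 1, 0, 6, 4, 5, 2, 7, 8, 9]
After 13 (swap(0, 2)): [0, 1, 3, 6, 4, 5, 2, 7, 8, 9]
After 14 (swap(2, 6)): [0, 1, 2, 6, 4, 5, 3, 7, 8, 9]
After 15 (swap(6, 3)): [0, 1, 2, 3, 4, 5, 6, 7, 8, 9]

Answer: yes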